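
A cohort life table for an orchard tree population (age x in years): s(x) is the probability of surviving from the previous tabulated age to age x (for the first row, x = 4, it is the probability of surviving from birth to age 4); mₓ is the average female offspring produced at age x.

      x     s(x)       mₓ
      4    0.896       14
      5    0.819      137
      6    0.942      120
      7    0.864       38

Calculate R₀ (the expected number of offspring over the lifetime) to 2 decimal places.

218.72

Survivorship from birth: l_x = s_4·s_5·…·s_x.
  l_4 = 0.89600
  l_5 = 0.73382
  l_6 = 0.69126
  l_7 = 0.59725
R₀ = Σ l_x mₓ:
  age 4: 0.89600 × 14 = 12.5440
  age 5: 0.73382 × 137 = 100.5333
  age 6: 0.69126 × 120 = 82.9512
  age 7: 0.59725 × 38 = 22.6955
R₀ = 12.5440 + 100.5333 + 82.9512 + 22.6955 = 218.7240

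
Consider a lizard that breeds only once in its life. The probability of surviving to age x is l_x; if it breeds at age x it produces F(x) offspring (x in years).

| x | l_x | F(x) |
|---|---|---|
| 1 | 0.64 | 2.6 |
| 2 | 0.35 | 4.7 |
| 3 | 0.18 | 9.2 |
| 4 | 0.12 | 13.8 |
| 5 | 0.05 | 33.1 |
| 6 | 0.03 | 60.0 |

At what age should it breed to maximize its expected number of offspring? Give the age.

6

Expected offspring if breeding at age x = l_x × F(x):
  age 1: 0.64 × 2.6 = 1.664
  age 2: 0.35 × 4.7 = 1.645
  age 3: 0.18 × 9.2 = 1.656
  age 4: 0.12 × 13.8 = 1.656
  age 5: 0.05 × 33.1 = 1.655
  age 6: 0.03 × 60.0 = 1.800
Maximum at age 6 (1.800).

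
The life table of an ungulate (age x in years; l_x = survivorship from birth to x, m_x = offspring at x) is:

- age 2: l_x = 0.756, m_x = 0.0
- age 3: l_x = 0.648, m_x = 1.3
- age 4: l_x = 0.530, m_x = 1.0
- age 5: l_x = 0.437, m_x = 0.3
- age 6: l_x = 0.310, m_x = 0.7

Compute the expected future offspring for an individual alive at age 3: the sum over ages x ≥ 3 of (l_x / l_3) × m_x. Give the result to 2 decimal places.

l_3 = 0.648. Conditional survival from age 3 to x is l_x / l_3.
  x=3: (0.648/0.648) × 1.3 = 1.3000
  x=4: (0.530/0.648) × 1.0 = 0.8179
  x=5: (0.437/0.648) × 0.3 = 0.2023
  x=6: (0.310/0.648) × 0.7 = 0.3349
Sum = 1.3000 + 0.8179 + 0.2023 + 0.3349 = 2.6551

2.66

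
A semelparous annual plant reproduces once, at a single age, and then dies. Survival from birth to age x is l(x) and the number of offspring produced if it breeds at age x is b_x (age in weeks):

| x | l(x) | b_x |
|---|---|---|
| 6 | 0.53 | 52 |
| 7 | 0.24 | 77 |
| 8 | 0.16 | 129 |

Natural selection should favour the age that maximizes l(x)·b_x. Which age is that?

6

Expected offspring if breeding at age x = l(x) × b_x:
  age 6: 0.53 × 52 = 27.560
  age 7: 0.24 × 77 = 18.480
  age 8: 0.16 × 129 = 20.640
Maximum at age 6 (27.560).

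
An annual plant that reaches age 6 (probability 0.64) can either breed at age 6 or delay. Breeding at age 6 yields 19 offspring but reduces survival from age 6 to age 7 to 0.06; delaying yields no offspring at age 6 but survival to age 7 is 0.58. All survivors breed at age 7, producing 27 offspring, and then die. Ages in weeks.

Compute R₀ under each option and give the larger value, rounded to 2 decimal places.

13.20

breed at age 6: R₀ = 0.64 × (19 + 0.06 × 27) = 0.64 × 20.6200 = 13.1968
delay to age 7: R₀ = 0.64 × (0.58 × 27) = 0.64 × 15.6600 = 10.0224
Higher: breed at age 6 (13.1968).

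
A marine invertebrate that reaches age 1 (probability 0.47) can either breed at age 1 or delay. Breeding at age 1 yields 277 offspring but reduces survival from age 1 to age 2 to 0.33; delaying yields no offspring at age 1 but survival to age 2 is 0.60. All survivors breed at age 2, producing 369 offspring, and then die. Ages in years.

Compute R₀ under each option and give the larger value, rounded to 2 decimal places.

breed at age 1: R₀ = 0.47 × (277 + 0.33 × 369) = 0.47 × 398.7700 = 187.4219
delay to age 2: R₀ = 0.47 × (0.60 × 369) = 0.47 × 221.4000 = 104.0580
Higher: breed at age 1 (187.4219).

187.42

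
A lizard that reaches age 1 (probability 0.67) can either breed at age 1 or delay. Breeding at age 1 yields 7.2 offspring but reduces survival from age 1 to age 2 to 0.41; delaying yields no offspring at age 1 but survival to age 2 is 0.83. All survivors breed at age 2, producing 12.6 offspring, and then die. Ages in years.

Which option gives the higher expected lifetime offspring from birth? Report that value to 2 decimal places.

breed at age 1: R₀ = 0.67 × (7.2 + 0.41 × 12.6) = 0.67 × 12.3660 = 8.2852
delay to age 2: R₀ = 0.67 × (0.83 × 12.6) = 0.67 × 10.4580 = 7.0069
Higher: breed at age 1 (8.2852).

8.29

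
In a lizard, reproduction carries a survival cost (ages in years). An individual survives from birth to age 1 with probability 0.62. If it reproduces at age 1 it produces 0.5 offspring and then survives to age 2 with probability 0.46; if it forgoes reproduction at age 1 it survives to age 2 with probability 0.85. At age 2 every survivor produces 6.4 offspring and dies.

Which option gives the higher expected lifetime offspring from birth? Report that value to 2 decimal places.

breed at age 1: R₀ = 0.62 × (0.5 + 0.46 × 6.4) = 0.62 × 3.4440 = 2.1353
delay to age 2: R₀ = 0.62 × (0.85 × 6.4) = 0.62 × 5.4400 = 3.3728
Higher: delay to age 2 (3.3728).

3.37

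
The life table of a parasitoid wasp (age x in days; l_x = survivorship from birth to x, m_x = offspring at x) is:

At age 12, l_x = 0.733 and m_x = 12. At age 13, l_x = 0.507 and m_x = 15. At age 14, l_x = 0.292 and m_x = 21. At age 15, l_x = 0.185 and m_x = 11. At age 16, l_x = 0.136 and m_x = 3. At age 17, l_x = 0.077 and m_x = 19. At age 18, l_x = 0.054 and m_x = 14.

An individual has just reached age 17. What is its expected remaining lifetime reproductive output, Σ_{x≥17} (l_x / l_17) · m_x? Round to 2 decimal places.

l_17 = 0.077. Conditional survival from age 17 to x is l_x / l_17.
  x=17: (0.077/0.077) × 19 = 19.0000
  x=18: (0.054/0.077) × 14 = 9.8182
Sum = 19.0000 + 9.8182 = 28.8182

28.82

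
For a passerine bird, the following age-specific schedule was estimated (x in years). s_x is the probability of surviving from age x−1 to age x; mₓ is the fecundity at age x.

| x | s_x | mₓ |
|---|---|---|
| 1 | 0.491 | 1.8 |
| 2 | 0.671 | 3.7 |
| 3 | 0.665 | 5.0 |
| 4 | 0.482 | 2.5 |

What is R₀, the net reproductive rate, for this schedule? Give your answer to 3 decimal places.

Survivorship from birth: l_x = s_1·s_2·…·s_x.
  l_1 = 0.49100
  l_2 = 0.32946
  l_3 = 0.21909
  l_4 = 0.10560
R₀ = Σ l_x mₓ:
  age 1: 0.49100 × 1.8 = 0.8838
  age 2: 0.32946 × 3.7 = 1.2190
  age 3: 0.21909 × 5.0 = 1.0955
  age 4: 0.10560 × 2.5 = 0.2640
R₀ = 0.8838 + 1.2190 + 1.0955 + 0.2640 = 3.4623

3.462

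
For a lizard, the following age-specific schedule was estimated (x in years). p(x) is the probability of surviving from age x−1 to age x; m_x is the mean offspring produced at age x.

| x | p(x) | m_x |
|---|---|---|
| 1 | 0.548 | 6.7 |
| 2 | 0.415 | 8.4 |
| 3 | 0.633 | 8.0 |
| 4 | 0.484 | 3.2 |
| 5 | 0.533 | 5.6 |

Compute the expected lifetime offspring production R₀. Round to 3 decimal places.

7.165

Survivorship from birth: l_x = p_1·p_2·…·p_x.
  l_1 = 0.54800
  l_2 = 0.22742
  l_3 = 0.14396
  l_4 = 0.06968
  l_5 = 0.03714
R₀ = Σ l_x m_x:
  age 1: 0.54800 × 6.7 = 3.6716
  age 2: 0.22742 × 8.4 = 1.9103
  age 3: 0.14396 × 8.0 = 1.1517
  age 4: 0.06968 × 3.2 = 0.2230
  age 5: 0.03714 × 5.6 = 0.2080
R₀ = 3.6716 + 1.9103 + 1.1517 + 0.2230 + 0.2080 = 7.1646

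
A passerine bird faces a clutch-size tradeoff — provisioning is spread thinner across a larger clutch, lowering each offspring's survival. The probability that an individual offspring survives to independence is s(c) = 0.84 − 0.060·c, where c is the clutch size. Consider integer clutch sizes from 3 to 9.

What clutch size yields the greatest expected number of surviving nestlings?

7

Expected surviving nestlings = c × s(c):
  c=3: 3 × 0.660 = 1.980
  c=4: 4 × 0.600 = 2.400
  c=5: 5 × 0.540 = 2.700
  c=6: 6 × 0.480 = 2.880
  c=7: 7 × 0.420 = 2.940
  c=8: 8 × 0.360 = 2.880
  c=9: 9 × 0.300 = 2.700
Maximum at c = 7 (2.940 surviving nestlings).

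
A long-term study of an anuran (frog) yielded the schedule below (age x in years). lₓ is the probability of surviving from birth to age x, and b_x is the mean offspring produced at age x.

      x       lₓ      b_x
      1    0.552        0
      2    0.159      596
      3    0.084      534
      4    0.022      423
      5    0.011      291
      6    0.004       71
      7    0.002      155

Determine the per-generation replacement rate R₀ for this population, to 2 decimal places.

152.72

R₀ = Σ lₓ b_x:
  age 1: 0.552 × 0 = 0.0000
  age 2: 0.159 × 596 = 94.7640
  age 3: 0.084 × 534 = 44.8560
  age 4: 0.022 × 423 = 9.3060
  age 5: 0.011 × 291 = 3.2010
  age 6: 0.004 × 71 = 0.2840
  age 7: 0.002 × 155 = 0.3100
R₀ = 0.0000 + 94.7640 + 44.8560 + 9.3060 + 3.2010 + 0.2840 + 0.3100 = 152.7210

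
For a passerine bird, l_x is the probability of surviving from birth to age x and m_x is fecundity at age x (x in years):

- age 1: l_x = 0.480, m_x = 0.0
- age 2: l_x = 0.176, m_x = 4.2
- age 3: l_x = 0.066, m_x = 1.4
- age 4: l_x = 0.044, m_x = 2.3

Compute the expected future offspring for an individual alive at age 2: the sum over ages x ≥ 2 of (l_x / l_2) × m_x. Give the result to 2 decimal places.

l_2 = 0.176. Conditional survival from age 2 to x is l_x / l_2.
  x=2: (0.176/0.176) × 4.2 = 4.2000
  x=3: (0.066/0.176) × 1.4 = 0.5250
  x=4: (0.044/0.176) × 2.3 = 0.5750
Sum = 4.2000 + 0.5250 + 0.5750 = 5.3000

5.30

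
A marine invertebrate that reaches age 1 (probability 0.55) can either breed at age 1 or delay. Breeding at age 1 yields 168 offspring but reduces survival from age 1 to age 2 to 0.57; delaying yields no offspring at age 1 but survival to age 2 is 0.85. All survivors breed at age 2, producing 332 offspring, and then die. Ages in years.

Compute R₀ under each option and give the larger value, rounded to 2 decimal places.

196.48

breed at age 1: R₀ = 0.55 × (168 + 0.57 × 332) = 0.55 × 357.2400 = 196.4820
delay to age 2: R₀ = 0.55 × (0.85 × 332) = 0.55 × 282.2000 = 155.2100
Higher: breed at age 1 (196.4820).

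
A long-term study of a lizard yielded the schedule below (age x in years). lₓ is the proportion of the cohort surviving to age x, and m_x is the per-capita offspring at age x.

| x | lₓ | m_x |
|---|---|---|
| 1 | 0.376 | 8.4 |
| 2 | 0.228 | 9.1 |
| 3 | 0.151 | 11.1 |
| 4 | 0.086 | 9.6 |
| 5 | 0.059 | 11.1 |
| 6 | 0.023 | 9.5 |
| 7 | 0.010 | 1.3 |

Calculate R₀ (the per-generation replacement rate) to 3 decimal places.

8.621

R₀ = Σ lₓ m_x:
  age 1: 0.376 × 8.4 = 3.1584
  age 2: 0.228 × 9.1 = 2.0748
  age 3: 0.151 × 11.1 = 1.6761
  age 4: 0.086 × 9.6 = 0.8256
  age 5: 0.059 × 11.1 = 0.6549
  age 6: 0.023 × 9.5 = 0.2185
  age 7: 0.010 × 1.3 = 0.0130
R₀ = 3.1584 + 2.0748 + 1.6761 + 0.8256 + 0.6549 + 0.2185 + 0.0130 = 8.6213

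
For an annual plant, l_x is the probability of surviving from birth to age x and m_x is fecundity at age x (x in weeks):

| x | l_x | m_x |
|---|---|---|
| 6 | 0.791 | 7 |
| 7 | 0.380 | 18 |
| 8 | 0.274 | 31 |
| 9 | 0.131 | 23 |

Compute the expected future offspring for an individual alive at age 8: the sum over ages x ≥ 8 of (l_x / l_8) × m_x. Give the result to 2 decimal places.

l_8 = 0.274. Conditional survival from age 8 to x is l_x / l_8.
  x=8: (0.274/0.274) × 31 = 31.0000
  x=9: (0.131/0.274) × 23 = 10.9964
Sum = 31.0000 + 10.9964 = 41.9964

42.00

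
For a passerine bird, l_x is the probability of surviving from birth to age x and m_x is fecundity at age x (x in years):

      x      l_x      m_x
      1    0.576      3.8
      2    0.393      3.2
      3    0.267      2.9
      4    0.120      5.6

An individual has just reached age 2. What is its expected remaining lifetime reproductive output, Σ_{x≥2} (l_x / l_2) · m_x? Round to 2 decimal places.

6.88

l_2 = 0.393. Conditional survival from age 2 to x is l_x / l_2.
  x=2: (0.393/0.393) × 3.2 = 3.2000
  x=3: (0.267/0.393) × 2.9 = 1.9702
  x=4: (0.120/0.393) × 5.6 = 1.7099
Sum = 3.2000 + 1.9702 + 1.7099 = 6.8802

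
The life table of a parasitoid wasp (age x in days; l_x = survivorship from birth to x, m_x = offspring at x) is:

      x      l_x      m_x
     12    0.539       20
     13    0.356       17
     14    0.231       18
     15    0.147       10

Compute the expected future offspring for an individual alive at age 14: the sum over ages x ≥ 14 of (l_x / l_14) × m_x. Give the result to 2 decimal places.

24.36

l_14 = 0.231. Conditional survival from age 14 to x is l_x / l_14.
  x=14: (0.231/0.231) × 18 = 18.0000
  x=15: (0.147/0.231) × 10 = 6.3636
Sum = 18.0000 + 6.3636 = 24.3636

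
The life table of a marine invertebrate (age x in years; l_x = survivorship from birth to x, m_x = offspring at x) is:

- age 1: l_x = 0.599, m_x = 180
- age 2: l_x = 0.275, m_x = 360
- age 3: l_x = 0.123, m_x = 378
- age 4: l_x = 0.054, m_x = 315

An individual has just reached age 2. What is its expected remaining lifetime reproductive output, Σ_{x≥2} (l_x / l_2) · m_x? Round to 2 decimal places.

l_2 = 0.275. Conditional survival from age 2 to x is l_x / l_2.
  x=2: (0.275/0.275) × 360 = 360.0000
  x=3: (0.123/0.275) × 378 = 169.0691
  x=4: (0.054/0.275) × 315 = 61.8545
Sum = 360.0000 + 169.0691 + 61.8545 = 590.9236

590.92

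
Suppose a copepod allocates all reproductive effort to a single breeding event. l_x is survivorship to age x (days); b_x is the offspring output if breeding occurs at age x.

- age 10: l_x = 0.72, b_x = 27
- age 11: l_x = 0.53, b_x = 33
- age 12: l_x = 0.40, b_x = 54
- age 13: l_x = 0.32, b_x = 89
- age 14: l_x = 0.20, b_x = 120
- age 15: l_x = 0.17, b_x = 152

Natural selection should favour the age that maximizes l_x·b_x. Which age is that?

Expected offspring if breeding at age x = l_x × b_x:
  age 10: 0.72 × 27 = 19.440
  age 11: 0.53 × 33 = 17.490
  age 12: 0.40 × 54 = 21.600
  age 13: 0.32 × 89 = 28.480
  age 14: 0.20 × 120 = 24.000
  age 15: 0.17 × 152 = 25.840
Maximum at age 13 (28.480).

13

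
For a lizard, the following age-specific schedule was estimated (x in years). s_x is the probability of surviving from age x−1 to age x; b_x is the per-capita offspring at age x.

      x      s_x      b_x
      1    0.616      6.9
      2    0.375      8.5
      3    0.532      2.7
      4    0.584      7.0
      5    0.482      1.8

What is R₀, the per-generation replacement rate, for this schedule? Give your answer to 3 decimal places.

7.110

Survivorship from birth: l_x = s_1·s_2·…·s_x.
  l_1 = 0.61600
  l_2 = 0.23100
  l_3 = 0.12289
  l_4 = 0.07177
  l_5 = 0.03459
R₀ = Σ l_x b_x:
  age 1: 0.61600 × 6.9 = 4.2504
  age 2: 0.23100 × 8.5 = 1.9635
  age 3: 0.12289 × 2.7 = 0.3318
  age 4: 0.07177 × 7.0 = 0.5024
  age 5: 0.03459 × 1.8 = 0.0623
R₀ = 4.2504 + 1.9635 + 0.3318 + 0.5024 + 0.0623 = 7.1104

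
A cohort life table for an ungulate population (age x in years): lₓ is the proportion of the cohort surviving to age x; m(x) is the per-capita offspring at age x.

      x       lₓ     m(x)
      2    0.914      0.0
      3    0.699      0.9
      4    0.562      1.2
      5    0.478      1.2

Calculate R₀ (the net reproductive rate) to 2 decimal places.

R₀ = Σ lₓ m(x):
  age 2: 0.914 × 0.0 = 0.0000
  age 3: 0.699 × 0.9 = 0.6291
  age 4: 0.562 × 1.2 = 0.6744
  age 5: 0.478 × 1.2 = 0.5736
R₀ = 0.0000 + 0.6291 + 0.6744 + 0.5736 = 1.8771

1.88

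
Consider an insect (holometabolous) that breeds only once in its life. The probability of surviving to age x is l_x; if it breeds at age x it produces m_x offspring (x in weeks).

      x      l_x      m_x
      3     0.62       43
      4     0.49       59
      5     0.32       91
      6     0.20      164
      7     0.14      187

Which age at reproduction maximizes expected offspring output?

Expected offspring if breeding at age x = l_x × m_x:
  age 3: 0.62 × 43 = 26.660
  age 4: 0.49 × 59 = 28.910
  age 5: 0.32 × 91 = 29.120
  age 6: 0.20 × 164 = 32.800
  age 7: 0.14 × 187 = 26.180
Maximum at age 6 (32.800).

6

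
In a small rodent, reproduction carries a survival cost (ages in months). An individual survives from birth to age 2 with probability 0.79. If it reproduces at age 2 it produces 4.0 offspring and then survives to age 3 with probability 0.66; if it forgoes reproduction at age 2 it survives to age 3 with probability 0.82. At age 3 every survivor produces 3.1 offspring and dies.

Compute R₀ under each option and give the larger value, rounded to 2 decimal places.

breed at age 2: R₀ = 0.79 × (4.0 + 0.66 × 3.1) = 0.79 × 6.0460 = 4.7763
delay to age 3: R₀ = 0.79 × (0.82 × 3.1) = 0.79 × 2.5420 = 2.0082
Higher: breed at age 2 (4.7763).

4.78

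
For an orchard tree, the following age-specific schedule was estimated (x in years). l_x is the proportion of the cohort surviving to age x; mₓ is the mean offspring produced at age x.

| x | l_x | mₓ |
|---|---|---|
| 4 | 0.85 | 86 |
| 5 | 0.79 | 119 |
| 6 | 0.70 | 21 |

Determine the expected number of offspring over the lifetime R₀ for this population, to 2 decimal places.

181.81

R₀ = Σ l_x mₓ:
  age 4: 0.85 × 86 = 73.1000
  age 5: 0.79 × 119 = 94.0100
  age 6: 0.70 × 21 = 14.7000
R₀ = 73.1000 + 94.0100 + 14.7000 = 181.8100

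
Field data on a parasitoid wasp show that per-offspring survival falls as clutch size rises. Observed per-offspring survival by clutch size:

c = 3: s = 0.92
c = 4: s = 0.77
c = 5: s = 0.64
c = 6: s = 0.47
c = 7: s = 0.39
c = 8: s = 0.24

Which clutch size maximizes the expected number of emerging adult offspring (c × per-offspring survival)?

Expected emerging adult offspring = c × s(c):
  c=3: 3 × 0.92 = 2.760
  c=4: 4 × 0.77 = 3.080
  c=5: 5 × 0.64 = 3.200
  c=6: 6 × 0.47 = 2.820
  c=7: 7 × 0.39 = 2.730
  c=8: 8 × 0.24 = 1.920
Maximum at c = 5 (3.200 emerging adult offspring).

5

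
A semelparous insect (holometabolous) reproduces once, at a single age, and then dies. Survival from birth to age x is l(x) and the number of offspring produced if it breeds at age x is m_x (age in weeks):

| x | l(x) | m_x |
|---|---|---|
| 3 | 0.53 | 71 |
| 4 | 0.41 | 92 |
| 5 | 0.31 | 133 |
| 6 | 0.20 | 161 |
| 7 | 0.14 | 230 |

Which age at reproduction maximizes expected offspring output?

Expected offspring if breeding at age x = l(x) × m_x:
  age 3: 0.53 × 71 = 37.630
  age 4: 0.41 × 92 = 37.720
  age 5: 0.31 × 133 = 41.230
  age 6: 0.20 × 161 = 32.200
  age 7: 0.14 × 230 = 32.200
Maximum at age 5 (41.230).

5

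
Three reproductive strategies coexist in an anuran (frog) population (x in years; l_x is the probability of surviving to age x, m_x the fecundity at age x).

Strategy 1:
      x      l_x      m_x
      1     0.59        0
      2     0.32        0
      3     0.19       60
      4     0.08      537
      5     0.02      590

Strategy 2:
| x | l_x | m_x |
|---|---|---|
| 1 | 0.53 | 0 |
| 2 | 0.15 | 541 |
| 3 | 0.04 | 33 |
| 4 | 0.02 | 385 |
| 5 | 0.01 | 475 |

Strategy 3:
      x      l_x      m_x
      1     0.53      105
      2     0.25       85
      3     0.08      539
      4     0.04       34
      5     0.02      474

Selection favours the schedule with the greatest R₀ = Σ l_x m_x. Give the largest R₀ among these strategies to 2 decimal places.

Strategy 1: R₀ = 0.59×0 + 0.32×0 + 0.19×60 + 0.08×537 + 0.02×590 = 66.1600
Strategy 2: R₀ = 0.53×0 + 0.15×541 + 0.04×33 + 0.02×385 + 0.01×475 = 94.9200
Strategy 3: R₀ = 0.53×105 + 0.25×85 + 0.08×539 + 0.04×34 + 0.02×474 = 130.8600
Highest R₀: strategy 3 with 130.8600.

130.86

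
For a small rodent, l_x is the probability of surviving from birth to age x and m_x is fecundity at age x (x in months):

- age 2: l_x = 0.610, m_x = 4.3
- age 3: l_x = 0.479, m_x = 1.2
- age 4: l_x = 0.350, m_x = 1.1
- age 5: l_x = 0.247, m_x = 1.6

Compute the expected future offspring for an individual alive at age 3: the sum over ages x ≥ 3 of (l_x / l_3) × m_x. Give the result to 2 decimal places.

l_3 = 0.479. Conditional survival from age 3 to x is l_x / l_3.
  x=3: (0.479/0.479) × 1.2 = 1.2000
  x=4: (0.350/0.479) × 1.1 = 0.8038
  x=5: (0.247/0.479) × 1.6 = 0.8251
Sum = 1.2000 + 0.8038 + 0.8251 = 2.8288

2.83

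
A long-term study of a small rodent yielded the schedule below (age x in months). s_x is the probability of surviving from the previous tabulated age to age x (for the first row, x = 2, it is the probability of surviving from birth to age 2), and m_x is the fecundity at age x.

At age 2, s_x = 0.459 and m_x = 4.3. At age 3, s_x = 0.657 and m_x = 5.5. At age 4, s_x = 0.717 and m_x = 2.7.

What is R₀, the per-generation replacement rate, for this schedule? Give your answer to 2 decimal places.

4.22

Survivorship from birth: l_x = s_2·s_3·…·s_x.
  l_2 = 0.45900
  l_3 = 0.30156
  l_4 = 0.21622
R₀ = Σ l_x m_x:
  age 2: 0.45900 × 4.3 = 1.9737
  age 3: 0.30156 × 5.5 = 1.6586
  age 4: 0.21622 × 2.7 = 0.5838
R₀ = 1.9737 + 1.6586 + 0.5838 = 4.2161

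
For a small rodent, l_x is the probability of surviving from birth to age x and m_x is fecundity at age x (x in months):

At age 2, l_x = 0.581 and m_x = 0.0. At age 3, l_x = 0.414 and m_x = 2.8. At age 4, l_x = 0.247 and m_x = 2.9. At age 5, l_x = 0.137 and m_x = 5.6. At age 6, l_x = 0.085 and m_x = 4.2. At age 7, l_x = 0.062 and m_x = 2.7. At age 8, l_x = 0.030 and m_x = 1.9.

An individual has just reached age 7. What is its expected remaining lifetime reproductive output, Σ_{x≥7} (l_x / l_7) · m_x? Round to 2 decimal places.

l_7 = 0.062. Conditional survival from age 7 to x is l_x / l_7.
  x=7: (0.062/0.062) × 2.7 = 2.7000
  x=8: (0.030/0.062) × 1.9 = 0.9194
Sum = 2.7000 + 0.9194 = 3.6194

3.62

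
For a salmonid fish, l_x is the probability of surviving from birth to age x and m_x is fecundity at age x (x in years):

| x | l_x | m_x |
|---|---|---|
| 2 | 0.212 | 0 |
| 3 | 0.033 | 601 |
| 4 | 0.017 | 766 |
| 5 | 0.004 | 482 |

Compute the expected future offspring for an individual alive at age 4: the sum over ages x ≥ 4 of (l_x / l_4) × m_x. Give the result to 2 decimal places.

879.41

l_4 = 0.017. Conditional survival from age 4 to x is l_x / l_4.
  x=4: (0.017/0.017) × 766 = 766.0000
  x=5: (0.004/0.017) × 482 = 113.4118
Sum = 766.0000 + 113.4118 = 879.4118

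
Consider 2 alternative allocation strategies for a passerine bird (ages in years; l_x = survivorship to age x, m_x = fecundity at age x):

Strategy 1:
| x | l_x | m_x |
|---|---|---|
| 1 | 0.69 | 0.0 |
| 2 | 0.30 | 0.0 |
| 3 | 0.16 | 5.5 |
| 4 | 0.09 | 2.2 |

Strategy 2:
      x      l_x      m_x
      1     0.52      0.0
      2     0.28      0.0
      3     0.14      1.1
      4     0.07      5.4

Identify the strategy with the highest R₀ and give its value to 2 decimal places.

Strategy 1: R₀ = 0.69×0.0 + 0.30×0.0 + 0.16×5.5 + 0.09×2.2 = 1.0780
Strategy 2: R₀ = 0.52×0.0 + 0.28×0.0 + 0.14×1.1 + 0.07×5.4 = 0.5320
Highest R₀: strategy 1 with 1.0780.

1.08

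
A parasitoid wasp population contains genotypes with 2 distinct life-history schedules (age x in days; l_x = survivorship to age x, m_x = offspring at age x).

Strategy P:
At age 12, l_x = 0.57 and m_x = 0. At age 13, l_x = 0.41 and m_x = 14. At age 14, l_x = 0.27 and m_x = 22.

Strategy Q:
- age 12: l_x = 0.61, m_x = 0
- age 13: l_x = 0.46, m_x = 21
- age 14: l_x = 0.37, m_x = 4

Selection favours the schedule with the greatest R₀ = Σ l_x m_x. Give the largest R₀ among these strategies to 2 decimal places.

Strategy P: R₀ = 0.57×0 + 0.41×14 + 0.27×22 = 11.6800
Strategy Q: R₀ = 0.61×0 + 0.46×21 + 0.37×4 = 11.1400
Highest R₀: strategy P with 11.6800.

11.68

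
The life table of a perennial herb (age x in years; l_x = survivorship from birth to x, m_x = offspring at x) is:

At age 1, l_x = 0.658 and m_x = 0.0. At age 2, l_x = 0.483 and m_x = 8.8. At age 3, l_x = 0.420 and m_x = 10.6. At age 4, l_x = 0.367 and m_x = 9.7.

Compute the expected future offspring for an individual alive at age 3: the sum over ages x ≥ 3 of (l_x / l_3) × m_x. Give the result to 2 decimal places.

l_3 = 0.420. Conditional survival from age 3 to x is l_x / l_3.
  x=3: (0.420/0.420) × 10.6 = 10.6000
  x=4: (0.367/0.420) × 9.7 = 8.4760
Sum = 10.6000 + 8.4760 = 19.0760

19.08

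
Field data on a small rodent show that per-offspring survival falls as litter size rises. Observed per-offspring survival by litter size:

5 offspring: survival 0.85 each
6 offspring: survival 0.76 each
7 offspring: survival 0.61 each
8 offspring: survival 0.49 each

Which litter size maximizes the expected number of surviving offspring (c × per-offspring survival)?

Expected surviving offspring = c × s(c):
  c=5: 5 × 0.85 = 4.250
  c=6: 6 × 0.76 = 4.560
  c=7: 7 × 0.61 = 4.270
  c=8: 8 × 0.49 = 3.920
Maximum at c = 6 (4.560 surviving offspring).

6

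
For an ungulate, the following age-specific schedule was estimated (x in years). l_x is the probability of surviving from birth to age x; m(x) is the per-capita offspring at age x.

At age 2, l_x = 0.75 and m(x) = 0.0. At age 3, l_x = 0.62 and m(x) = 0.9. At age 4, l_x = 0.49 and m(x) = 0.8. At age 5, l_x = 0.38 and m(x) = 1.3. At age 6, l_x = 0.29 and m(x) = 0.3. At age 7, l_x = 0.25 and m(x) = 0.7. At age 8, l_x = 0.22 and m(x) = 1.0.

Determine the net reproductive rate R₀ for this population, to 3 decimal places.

1.926

R₀ = Σ l_x m(x):
  age 2: 0.75 × 0.0 = 0.0000
  age 3: 0.62 × 0.9 = 0.5580
  age 4: 0.49 × 0.8 = 0.3920
  age 5: 0.38 × 1.3 = 0.4940
  age 6: 0.29 × 0.3 = 0.0870
  age 7: 0.25 × 0.7 = 0.1750
  age 8: 0.22 × 1.0 = 0.2200
R₀ = 0.0000 + 0.5580 + 0.3920 + 0.4940 + 0.0870 + 0.1750 + 0.2200 = 1.9260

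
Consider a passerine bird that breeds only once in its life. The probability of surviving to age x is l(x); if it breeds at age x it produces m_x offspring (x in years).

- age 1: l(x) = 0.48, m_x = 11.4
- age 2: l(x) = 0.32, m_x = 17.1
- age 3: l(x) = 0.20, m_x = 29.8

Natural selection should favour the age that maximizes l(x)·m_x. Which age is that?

3

Expected offspring if breeding at age x = l(x) × m_x:
  age 1: 0.48 × 11.4 = 5.472
  age 2: 0.32 × 17.1 = 5.472
  age 3: 0.20 × 29.8 = 5.960
Maximum at age 3 (5.960).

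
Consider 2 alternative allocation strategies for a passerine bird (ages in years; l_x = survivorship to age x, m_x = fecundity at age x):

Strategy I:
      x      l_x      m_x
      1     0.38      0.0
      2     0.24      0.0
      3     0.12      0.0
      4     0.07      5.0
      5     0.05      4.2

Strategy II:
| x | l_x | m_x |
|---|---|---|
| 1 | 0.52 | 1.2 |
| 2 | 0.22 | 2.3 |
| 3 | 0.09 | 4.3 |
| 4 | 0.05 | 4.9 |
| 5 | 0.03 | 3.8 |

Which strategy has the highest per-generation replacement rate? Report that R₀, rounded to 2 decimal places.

Strategy I: R₀ = 0.38×0.0 + 0.24×0.0 + 0.12×0.0 + 0.07×5.0 + 0.05×4.2 = 0.5600
Strategy II: R₀ = 0.52×1.2 + 0.22×2.3 + 0.09×4.3 + 0.05×4.9 + 0.03×3.8 = 1.8760
Highest R₀: strategy II with 1.8760.

1.88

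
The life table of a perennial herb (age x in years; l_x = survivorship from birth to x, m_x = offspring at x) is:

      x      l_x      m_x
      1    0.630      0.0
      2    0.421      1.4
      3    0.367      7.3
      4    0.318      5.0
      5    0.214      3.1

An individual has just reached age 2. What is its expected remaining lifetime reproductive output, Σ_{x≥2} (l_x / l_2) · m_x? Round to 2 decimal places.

13.12

l_2 = 0.421. Conditional survival from age 2 to x is l_x / l_2.
  x=2: (0.421/0.421) × 1.4 = 1.4000
  x=3: (0.367/0.421) × 7.3 = 6.3637
  x=4: (0.318/0.421) × 5.0 = 3.7767
  x=5: (0.214/0.421) × 3.1 = 1.5758
Sum = 1.4000 + 6.3637 + 3.7767 + 1.5758 = 13.1162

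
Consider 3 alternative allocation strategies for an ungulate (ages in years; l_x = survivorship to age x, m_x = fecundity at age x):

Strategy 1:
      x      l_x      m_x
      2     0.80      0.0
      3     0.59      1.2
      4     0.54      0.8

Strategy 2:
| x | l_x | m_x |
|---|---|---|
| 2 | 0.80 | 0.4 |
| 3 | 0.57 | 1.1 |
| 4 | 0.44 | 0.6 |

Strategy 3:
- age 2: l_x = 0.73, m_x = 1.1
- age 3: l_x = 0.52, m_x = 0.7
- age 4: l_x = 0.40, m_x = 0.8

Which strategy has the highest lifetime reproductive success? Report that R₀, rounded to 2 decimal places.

Strategy 1: R₀ = 0.80×0.0 + 0.59×1.2 + 0.54×0.8 = 1.1400
Strategy 2: R₀ = 0.80×0.4 + 0.57×1.1 + 0.44×0.6 = 1.2110
Strategy 3: R₀ = 0.73×1.1 + 0.52×0.7 + 0.40×0.8 = 1.4870
Highest R₀: strategy 3 with 1.4870.

1.49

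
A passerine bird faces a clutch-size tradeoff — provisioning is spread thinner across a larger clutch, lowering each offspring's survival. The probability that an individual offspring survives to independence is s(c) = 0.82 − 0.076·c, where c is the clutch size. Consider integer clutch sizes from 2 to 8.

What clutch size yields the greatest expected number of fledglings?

Expected fledglings = c × s(c):
  c=2: 2 × 0.668 = 1.336
  c=3: 3 × 0.592 = 1.776
  c=4: 4 × 0.516 = 2.064
  c=5: 5 × 0.440 = 2.200
  c=6: 6 × 0.364 = 2.184
  c=7: 7 × 0.288 = 2.016
  c=8: 8 × 0.212 = 1.696
Maximum at c = 5 (2.200 fledglings).

5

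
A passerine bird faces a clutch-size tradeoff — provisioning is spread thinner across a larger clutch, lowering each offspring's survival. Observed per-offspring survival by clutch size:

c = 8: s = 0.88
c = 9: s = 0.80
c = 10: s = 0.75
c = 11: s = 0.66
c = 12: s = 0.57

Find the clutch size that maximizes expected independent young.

10

Expected independent young = c × s(c):
  c=8: 8 × 0.88 = 7.040
  c=9: 9 × 0.80 = 7.200
  c=10: 10 × 0.75 = 7.500
  c=11: 11 × 0.66 = 7.260
  c=12: 12 × 0.57 = 6.840
Maximum at c = 10 (7.500 independent young).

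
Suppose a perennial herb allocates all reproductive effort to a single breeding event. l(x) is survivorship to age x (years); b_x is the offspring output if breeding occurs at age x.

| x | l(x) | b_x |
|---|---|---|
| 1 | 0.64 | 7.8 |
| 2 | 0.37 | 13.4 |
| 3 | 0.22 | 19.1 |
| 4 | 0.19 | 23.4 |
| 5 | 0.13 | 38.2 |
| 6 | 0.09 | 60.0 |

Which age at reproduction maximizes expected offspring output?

6

Expected offspring if breeding at age x = l(x) × b_x:
  age 1: 0.64 × 7.8 = 4.992
  age 2: 0.37 × 13.4 = 4.958
  age 3: 0.22 × 19.1 = 4.202
  age 4: 0.19 × 23.4 = 4.446
  age 5: 0.13 × 38.2 = 4.966
  age 6: 0.09 × 60.0 = 5.400
Maximum at age 6 (5.400).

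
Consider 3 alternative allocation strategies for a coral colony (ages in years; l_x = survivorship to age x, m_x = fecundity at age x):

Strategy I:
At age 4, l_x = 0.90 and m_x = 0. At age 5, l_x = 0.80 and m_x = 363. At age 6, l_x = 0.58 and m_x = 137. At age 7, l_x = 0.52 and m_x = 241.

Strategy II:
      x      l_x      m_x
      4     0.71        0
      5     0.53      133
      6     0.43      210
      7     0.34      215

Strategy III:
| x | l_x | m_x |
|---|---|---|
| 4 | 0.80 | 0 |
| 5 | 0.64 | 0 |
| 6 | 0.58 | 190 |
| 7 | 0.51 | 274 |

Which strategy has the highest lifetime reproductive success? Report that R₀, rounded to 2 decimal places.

495.18

Strategy I: R₀ = 0.90×0 + 0.80×363 + 0.58×137 + 0.52×241 = 495.1800
Strategy II: R₀ = 0.71×0 + 0.53×133 + 0.43×210 + 0.34×215 = 233.8900
Strategy III: R₀ = 0.80×0 + 0.64×0 + 0.58×190 + 0.51×274 = 249.9400
Highest R₀: strategy I with 495.1800.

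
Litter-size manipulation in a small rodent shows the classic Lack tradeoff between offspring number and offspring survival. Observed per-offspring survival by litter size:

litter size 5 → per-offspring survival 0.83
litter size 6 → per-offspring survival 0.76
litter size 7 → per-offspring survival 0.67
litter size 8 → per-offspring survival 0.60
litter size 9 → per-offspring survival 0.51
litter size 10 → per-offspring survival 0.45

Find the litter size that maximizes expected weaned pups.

Expected weaned pups = c × s(c):
  c=5: 5 × 0.83 = 4.150
  c=6: 6 × 0.76 = 4.560
  c=7: 7 × 0.67 = 4.690
  c=8: 8 × 0.60 = 4.800
  c=9: 9 × 0.51 = 4.590
  c=10: 10 × 0.45 = 4.500
Maximum at c = 8 (4.800 weaned pups).

8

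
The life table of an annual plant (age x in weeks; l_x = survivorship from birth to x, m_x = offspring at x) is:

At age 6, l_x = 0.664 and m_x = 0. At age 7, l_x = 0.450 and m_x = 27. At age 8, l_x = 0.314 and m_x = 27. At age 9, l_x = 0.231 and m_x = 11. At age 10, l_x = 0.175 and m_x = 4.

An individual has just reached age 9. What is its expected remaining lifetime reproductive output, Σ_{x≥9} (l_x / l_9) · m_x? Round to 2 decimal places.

14.03

l_9 = 0.231. Conditional survival from age 9 to x is l_x / l_9.
  x=9: (0.231/0.231) × 11 = 11.0000
  x=10: (0.175/0.231) × 4 = 3.0303
Sum = 11.0000 + 3.0303 = 14.0303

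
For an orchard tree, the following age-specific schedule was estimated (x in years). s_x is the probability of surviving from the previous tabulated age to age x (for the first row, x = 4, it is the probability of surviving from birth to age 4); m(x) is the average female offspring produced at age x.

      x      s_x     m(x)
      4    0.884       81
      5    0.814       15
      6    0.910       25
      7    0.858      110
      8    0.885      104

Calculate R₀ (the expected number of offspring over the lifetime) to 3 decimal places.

Survivorship from birth: l_x = s_4·s_5·…·s_x.
  l_4 = 0.88400
  l_5 = 0.71958
  l_6 = 0.65481
  l_7 = 0.56183
  l_8 = 0.49722
R₀ = Σ l_x m(x):
  age 4: 0.88400 × 81 = 71.6040
  age 5: 0.71958 × 15 = 10.7937
  age 6: 0.65481 × 25 = 16.3702
  age 7: 0.56183 × 110 = 61.8013
  age 8: 0.49722 × 104 = 51.7109
R₀ = 71.6040 + 10.7937 + 16.3702 + 61.8013 + 51.7109 = 212.2801

212.280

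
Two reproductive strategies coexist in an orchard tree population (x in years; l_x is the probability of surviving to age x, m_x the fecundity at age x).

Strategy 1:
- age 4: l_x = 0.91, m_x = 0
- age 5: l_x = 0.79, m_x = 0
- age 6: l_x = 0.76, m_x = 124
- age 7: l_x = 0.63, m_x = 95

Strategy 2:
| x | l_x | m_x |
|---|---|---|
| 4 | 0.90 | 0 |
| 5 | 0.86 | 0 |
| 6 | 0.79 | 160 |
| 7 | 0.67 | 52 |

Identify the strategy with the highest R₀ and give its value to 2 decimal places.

Strategy 1: R₀ = 0.91×0 + 0.79×0 + 0.76×124 + 0.63×95 = 154.0900
Strategy 2: R₀ = 0.90×0 + 0.86×0 + 0.79×160 + 0.67×52 = 161.2400
Highest R₀: strategy 2 with 161.2400.

161.24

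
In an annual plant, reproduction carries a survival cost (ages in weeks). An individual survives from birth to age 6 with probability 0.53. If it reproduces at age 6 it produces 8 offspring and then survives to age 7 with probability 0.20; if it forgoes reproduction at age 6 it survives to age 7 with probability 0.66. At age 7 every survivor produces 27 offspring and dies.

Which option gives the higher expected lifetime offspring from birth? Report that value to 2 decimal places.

9.44

breed at age 6: R₀ = 0.53 × (8 + 0.20 × 27) = 0.53 × 13.4000 = 7.1020
delay to age 7: R₀ = 0.53 × (0.66 × 27) = 0.53 × 17.8200 = 9.4446
Higher: delay to age 7 (9.4446).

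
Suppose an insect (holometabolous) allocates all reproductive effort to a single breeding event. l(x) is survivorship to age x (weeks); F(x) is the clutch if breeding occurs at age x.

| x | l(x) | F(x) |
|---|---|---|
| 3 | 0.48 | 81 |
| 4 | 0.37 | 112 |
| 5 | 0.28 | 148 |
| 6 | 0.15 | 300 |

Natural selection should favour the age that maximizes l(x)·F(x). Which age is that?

6

Expected offspring if breeding at age x = l(x) × F(x):
  age 3: 0.48 × 81 = 38.880
  age 4: 0.37 × 112 = 41.440
  age 5: 0.28 × 148 = 41.440
  age 6: 0.15 × 300 = 45.000
Maximum at age 6 (45.000).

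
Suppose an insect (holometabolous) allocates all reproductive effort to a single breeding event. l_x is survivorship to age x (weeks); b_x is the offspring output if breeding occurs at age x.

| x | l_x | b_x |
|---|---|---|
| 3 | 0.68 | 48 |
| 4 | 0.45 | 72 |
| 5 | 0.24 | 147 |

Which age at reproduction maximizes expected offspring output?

Expected offspring if breeding at age x = l_x × b_x:
  age 3: 0.68 × 48 = 32.640
  age 4: 0.45 × 72 = 32.400
  age 5: 0.24 × 147 = 35.280
Maximum at age 5 (35.280).

5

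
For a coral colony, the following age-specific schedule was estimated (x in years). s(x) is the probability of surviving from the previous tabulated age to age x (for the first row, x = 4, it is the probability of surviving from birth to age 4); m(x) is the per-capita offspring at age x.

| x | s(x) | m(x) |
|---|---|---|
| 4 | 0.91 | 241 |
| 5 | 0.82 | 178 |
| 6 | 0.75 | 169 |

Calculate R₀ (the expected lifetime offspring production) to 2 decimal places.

446.71

Survivorship from birth: l_x = s_4·s_5·…·s_x.
  l_4 = 0.91000
  l_5 = 0.74620
  l_6 = 0.55965
R₀ = Σ l_x m(x):
  age 4: 0.91000 × 241 = 219.3100
  age 5: 0.74620 × 178 = 132.8236
  age 6: 0.55965 × 169 = 94.5808
R₀ = 219.3100 + 132.8236 + 94.5808 = 446.7144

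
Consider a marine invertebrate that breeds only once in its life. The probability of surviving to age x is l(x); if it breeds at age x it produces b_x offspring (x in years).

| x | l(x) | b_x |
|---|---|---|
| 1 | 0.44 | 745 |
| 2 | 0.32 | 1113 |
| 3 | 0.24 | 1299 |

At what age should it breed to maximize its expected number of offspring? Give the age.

2

Expected offspring if breeding at age x = l(x) × b_x:
  age 1: 0.44 × 745 = 327.800
  age 2: 0.32 × 1113 = 356.160
  age 3: 0.24 × 1299 = 311.760
Maximum at age 2 (356.160).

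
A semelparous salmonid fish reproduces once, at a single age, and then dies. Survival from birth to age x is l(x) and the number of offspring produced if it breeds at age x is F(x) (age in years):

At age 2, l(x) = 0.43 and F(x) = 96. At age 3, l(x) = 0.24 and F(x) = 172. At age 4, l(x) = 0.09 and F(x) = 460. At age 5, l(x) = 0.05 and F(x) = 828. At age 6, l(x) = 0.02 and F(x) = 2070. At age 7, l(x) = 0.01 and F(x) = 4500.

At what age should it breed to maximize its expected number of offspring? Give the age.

7

Expected offspring if breeding at age x = l(x) × F(x):
  age 2: 0.43 × 96 = 41.280
  age 3: 0.24 × 172 = 41.280
  age 4: 0.09 × 460 = 41.400
  age 5: 0.05 × 828 = 41.400
  age 6: 0.02 × 2070 = 41.400
  age 7: 0.01 × 4500 = 45.000
Maximum at age 7 (45.000).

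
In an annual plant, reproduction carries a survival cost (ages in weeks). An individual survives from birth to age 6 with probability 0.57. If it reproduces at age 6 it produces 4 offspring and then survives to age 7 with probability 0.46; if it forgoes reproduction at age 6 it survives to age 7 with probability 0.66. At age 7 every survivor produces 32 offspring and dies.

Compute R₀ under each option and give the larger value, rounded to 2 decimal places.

12.04

breed at age 6: R₀ = 0.57 × (4 + 0.46 × 32) = 0.57 × 18.7200 = 10.6704
delay to age 7: R₀ = 0.57 × (0.66 × 32) = 0.57 × 21.1200 = 12.0384
Higher: delay to age 7 (12.0384).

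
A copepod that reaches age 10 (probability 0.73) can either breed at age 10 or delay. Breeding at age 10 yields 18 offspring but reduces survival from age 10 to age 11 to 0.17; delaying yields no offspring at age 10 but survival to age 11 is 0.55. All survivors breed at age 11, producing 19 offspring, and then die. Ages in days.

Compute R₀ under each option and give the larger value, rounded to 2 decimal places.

breed at age 10: R₀ = 0.73 × (18 + 0.17 × 19) = 0.73 × 21.2300 = 15.4979
delay to age 11: R₀ = 0.73 × (0.55 × 19) = 0.73 × 10.4500 = 7.6285
Higher: breed at age 10 (15.4979).

15.50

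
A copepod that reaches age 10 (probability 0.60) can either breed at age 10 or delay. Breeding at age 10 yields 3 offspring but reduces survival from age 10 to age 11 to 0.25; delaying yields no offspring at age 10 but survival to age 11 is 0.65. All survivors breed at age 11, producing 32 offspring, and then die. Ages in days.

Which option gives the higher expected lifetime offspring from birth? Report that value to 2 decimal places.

12.48

breed at age 10: R₀ = 0.60 × (3 + 0.25 × 32) = 0.60 × 11.0000 = 6.6000
delay to age 11: R₀ = 0.60 × (0.65 × 32) = 0.60 × 20.8000 = 12.4800
Higher: delay to age 11 (12.4800).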